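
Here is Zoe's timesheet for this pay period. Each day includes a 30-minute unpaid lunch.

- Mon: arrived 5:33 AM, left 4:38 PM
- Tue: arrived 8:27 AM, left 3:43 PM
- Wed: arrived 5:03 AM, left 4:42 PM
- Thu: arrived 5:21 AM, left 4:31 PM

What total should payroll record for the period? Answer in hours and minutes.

Mon: 5:33 AM–4:38 PM = 11 h 5 min; less 30 min break → 10 h 35 min
Tue: 8:27 AM–3:43 PM = 7 h 16 min; less 30 min break → 6 h 46 min
Wed: 5:03 AM–4:42 PM = 11 h 39 min; less 30 min break → 11 h 9 min
Thu: 5:21 AM–4:31 PM = 11 h 10 min; less 30 min break → 10 h 40 min
Total: 10 h 35 min + 6 h 46 min + 11 h 9 min + 10 h 40 min = 39 h 10 min.

39 h 10 min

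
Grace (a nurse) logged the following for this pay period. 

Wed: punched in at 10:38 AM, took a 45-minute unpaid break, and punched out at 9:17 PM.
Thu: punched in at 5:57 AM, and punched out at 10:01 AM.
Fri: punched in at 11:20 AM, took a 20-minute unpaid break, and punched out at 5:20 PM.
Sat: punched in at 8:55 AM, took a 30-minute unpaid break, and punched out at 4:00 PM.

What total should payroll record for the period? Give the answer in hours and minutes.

26 h 13 min

Wed: 10:38 AM–9:17 PM = 10 h 39 min; less 45 min break → 9 h 54 min
Thu: 5:57 AM–10:01 AM = 4 h 4 min
Fri: 11:20 AM–5:20 PM = 6 h 0 min; less 20 min break → 5 h 40 min
Sat: 8:55 AM–4:00 PM = 7 h 5 min; less 30 min break → 6 h 35 min
Total: 9 h 54 min + 4 h 4 min + 5 h 40 min + 6 h 35 min = 26 h 13 min.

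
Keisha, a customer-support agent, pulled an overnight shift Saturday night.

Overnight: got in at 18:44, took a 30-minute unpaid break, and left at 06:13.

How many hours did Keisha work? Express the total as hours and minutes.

10 h 59 min

Overnight: 18:44 → midnight = 5 h 16 min; midnight → 06:13 = 6 h 13 min; span 11 h 29 min; less 30 min break → 10 h 59 min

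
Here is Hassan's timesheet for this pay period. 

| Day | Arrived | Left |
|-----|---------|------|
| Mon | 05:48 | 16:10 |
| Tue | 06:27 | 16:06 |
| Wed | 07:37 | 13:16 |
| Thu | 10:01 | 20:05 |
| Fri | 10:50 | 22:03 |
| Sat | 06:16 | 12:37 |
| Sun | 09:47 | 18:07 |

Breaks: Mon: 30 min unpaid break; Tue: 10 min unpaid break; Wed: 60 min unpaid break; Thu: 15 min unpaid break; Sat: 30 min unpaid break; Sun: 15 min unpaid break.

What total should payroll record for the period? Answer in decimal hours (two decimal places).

58.97 hours

Mon: 05:48–16:10 = 10 h 22 min; less 30 min break → 9 h 52 min
Tue: 06:27–16:06 = 9 h 39 min; less 10 min break → 9 h 29 min
Wed: 07:37–13:16 = 5 h 39 min; less 60 min break → 4 h 39 min
Thu: 10:01–20:05 = 10 h 4 min; less 15 min break → 9 h 49 min
Fri: 10:50–22:03 = 11 h 13 min
Sat: 06:16–12:37 = 6 h 21 min; less 30 min break → 5 h 51 min
Sun: 09:47–18:07 = 8 h 20 min; less 15 min break → 8 h 5 min
Total: 9 h 52 min + 9 h 29 min + 4 h 39 min + 9 h 49 min + 11 h 13 min + 5 h 51 min + 8 h 5 min = 58 h 58 min.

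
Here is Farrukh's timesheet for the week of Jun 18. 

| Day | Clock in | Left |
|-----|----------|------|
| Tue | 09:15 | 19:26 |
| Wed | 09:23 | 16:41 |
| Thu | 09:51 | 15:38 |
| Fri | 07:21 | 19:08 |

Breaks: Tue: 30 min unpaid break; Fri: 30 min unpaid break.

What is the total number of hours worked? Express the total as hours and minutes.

Tue: 09:15–19:26 = 10 h 11 min; less 30 min break → 9 h 41 min
Wed: 09:23–16:41 = 7 h 18 min
Thu: 09:51–15:38 = 5 h 47 min
Fri: 07:21–19:08 = 11 h 47 min; less 30 min break → 11 h 17 min
Total: 9 h 41 min + 7 h 18 min + 5 h 47 min + 11 h 17 min = 34 h 3 min.

34 h 3 min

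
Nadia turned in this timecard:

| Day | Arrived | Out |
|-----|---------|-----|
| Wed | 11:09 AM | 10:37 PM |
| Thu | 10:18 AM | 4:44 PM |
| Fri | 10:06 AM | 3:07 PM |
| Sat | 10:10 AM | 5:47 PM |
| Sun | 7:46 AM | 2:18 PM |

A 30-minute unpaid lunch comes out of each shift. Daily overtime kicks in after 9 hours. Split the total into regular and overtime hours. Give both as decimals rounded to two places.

Wed: 11:09 AM–10:37 PM = 11 h 28 min; less 30 min break → 10 h 58 min
Thu: 10:18 AM–4:44 PM = 6 h 26 min; less 30 min break → 5 h 56 min
Fri: 10:06 AM–3:07 PM = 5 h 1 min; less 30 min break → 4 h 31 min
Sat: 10:10 AM–5:47 PM = 7 h 37 min; less 30 min break → 7 h 7 min
Sun: 7:46 AM–2:18 PM = 6 h 32 min; less 30 min break → 6 h 2 min
Wed reg 9 h 0 min / OT 1 h 58 min; Thu reg 5 h 56 min / OT 0 h 0 min; Fri reg 4 h 31 min / OT 0 h 0 min; Sat reg 7 h 7 min / OT 0 h 0 min; Sun reg 6 h 2 min / OT 0 h 0 min.
Totals: regular 32 h 36 min, overtime 1 h 58 min.

Regular 32.60 hours, overtime 1.97 hours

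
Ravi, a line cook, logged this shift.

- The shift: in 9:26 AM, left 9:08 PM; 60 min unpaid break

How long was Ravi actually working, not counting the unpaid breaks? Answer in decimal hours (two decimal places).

10.70 hours

The shift: 9:26 AM–9:08 PM = 11 h 42 min; less 60 min break → 10 h 42 min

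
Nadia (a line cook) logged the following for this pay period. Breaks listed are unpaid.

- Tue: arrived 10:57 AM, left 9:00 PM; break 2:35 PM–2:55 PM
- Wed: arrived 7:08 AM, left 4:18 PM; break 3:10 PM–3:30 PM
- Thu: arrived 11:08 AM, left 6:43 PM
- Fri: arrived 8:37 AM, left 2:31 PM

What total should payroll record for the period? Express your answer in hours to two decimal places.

32.03 hours

Tue: 10:57 AM–9:00 PM = 10 h 3 min; less 20 min break → 9 h 43 min
Wed: 7:08 AM–4:18 PM = 9 h 10 min; less 20 min break → 8 h 50 min
Thu: 11:08 AM–6:43 PM = 7 h 35 min
Fri: 8:37 AM–2:31 PM = 5 h 54 min
Total: 9 h 43 min + 8 h 50 min + 7 h 35 min + 5 h 54 min = 32 h 2 min.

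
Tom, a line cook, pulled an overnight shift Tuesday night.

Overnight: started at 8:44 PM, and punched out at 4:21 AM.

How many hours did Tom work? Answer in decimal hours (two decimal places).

7.62 hours

Overnight: 8:44 PM → midnight = 3 h 16 min; midnight → 4:21 AM = 4 h 21 min; span 7 h 37 min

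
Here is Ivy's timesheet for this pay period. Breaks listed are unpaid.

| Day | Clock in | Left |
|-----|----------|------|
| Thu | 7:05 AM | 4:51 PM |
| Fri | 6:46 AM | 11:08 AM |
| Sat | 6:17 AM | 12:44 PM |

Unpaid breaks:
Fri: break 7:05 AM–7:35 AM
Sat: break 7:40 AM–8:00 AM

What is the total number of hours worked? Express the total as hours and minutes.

19 h 45 min

Thu: 7:05 AM–4:51 PM = 9 h 46 min
Fri: 6:46 AM–11:08 AM = 4 h 22 min; less 30 min break → 3 h 52 min
Sat: 6:17 AM–12:44 PM = 6 h 27 min; less 20 min break → 6 h 7 min
Total: 9 h 46 min + 3 h 52 min + 6 h 7 min = 19 h 45 min.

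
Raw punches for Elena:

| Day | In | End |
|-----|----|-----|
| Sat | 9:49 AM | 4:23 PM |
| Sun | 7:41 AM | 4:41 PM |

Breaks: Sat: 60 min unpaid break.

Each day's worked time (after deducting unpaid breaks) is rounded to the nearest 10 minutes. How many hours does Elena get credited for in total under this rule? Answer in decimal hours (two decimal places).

14.50 hours

Sat: 9:49 AM–4:23 PM = 6 h 34 min − 60 min = 5 h 34 min → rounds to 5 h 30 min
Sun: 7:41 AM–4:41 PM = 9 h 0 min → rounds to 9 h 0 min
Total credited: 14 h 30 min.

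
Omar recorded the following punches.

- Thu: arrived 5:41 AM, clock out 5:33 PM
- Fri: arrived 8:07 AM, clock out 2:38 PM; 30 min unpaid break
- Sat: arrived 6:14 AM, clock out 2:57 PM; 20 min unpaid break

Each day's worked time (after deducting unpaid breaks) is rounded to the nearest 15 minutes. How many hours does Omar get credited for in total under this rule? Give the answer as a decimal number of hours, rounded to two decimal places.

Thu: 5:41 AM–5:33 PM = 11 h 52 min → rounds to 11 h 45 min
Fri: 8:07 AM–2:38 PM = 6 h 31 min − 30 min = 6 h 1 min → rounds to 6 h 0 min
Sat: 6:14 AM–2:57 PM = 8 h 43 min − 20 min = 8 h 23 min → rounds to 8 h 30 min
Total credited: 26 h 15 min.

26.25 hours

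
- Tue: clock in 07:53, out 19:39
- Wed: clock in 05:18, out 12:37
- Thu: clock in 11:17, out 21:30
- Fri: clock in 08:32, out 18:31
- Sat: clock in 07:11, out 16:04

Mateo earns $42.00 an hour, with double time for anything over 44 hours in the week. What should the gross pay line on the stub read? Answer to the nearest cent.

Tue: 07:53–19:39 = 11 h 46 min
Wed: 05:18–12:37 = 7 h 19 min
Thu: 11:17–21:30 = 10 h 13 min
Fri: 08:32–18:31 = 9 h 59 min
Sat: 07:11–16:04 = 8 h 53 min
Total worked: 48 h 10 min = 2890 min.
Regular 44 h 0 min = 2640 min at $42.00/h; overtime 4 h 10 min = 250 min at $84.00/h.
Pay = (2640 × $42.00 + 250 × $84.00) ÷ 60 = $2198.00.

$2198.00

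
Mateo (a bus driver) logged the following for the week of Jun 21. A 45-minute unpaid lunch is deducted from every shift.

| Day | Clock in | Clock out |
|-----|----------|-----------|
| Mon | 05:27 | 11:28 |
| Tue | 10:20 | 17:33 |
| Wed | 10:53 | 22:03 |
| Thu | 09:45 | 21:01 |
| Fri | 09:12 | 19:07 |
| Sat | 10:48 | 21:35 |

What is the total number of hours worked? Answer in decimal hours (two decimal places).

Mon: 05:27–11:28 = 6 h 1 min; less 45 min break → 5 h 16 min
Tue: 10:20–17:33 = 7 h 13 min; less 45 min break → 6 h 28 min
Wed: 10:53–22:03 = 11 h 10 min; less 45 min break → 10 h 25 min
Thu: 09:45–21:01 = 11 h 16 min; less 45 min break → 10 h 31 min
Fri: 09:12–19:07 = 9 h 55 min; less 45 min break → 9 h 10 min
Sat: 10:48–21:35 = 10 h 47 min; less 45 min break → 10 h 2 min
Total: 5 h 16 min + 6 h 28 min + 10 h 25 min + 10 h 31 min + 9 h 10 min + 10 h 2 min = 51 h 52 min.

51.87 hours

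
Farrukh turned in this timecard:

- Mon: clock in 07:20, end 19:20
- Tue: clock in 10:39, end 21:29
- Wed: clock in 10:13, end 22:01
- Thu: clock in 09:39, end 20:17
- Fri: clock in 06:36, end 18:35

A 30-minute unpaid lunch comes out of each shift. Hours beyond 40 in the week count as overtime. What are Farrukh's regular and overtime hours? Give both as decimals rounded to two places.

Mon: 07:20–19:20 = 12 h 0 min; less 30 min break → 11 h 30 min
Tue: 10:39–21:29 = 10 h 50 min; less 30 min break → 10 h 20 min
Wed: 10:13–22:01 = 11 h 48 min; less 30 min break → 11 h 18 min
Thu: 09:39–20:17 = 10 h 38 min; less 30 min break → 10 h 8 min
Fri: 06:36–18:35 = 11 h 59 min; less 30 min break → 11 h 29 min
Total worked: 54 h 45 min = 54.75 h.
Threshold 40 h → overtime 14 h 45 min, regular 40 h 0 min.

Regular 40.00 hours, overtime 14.75 hours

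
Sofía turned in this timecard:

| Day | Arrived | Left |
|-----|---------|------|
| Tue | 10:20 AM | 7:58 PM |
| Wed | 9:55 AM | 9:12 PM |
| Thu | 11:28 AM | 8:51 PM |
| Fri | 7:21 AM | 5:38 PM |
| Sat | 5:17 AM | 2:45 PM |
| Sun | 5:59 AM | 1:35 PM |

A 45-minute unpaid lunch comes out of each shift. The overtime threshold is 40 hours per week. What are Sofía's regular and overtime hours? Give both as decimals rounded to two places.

Tue: 10:20 AM–7:58 PM = 9 h 38 min; less 45 min break → 8 h 53 min
Wed: 9:55 AM–9:12 PM = 11 h 17 min; less 45 min break → 10 h 32 min
Thu: 11:28 AM–8:51 PM = 9 h 23 min; less 45 min break → 8 h 38 min
Fri: 7:21 AM–5:38 PM = 10 h 17 min; less 45 min break → 9 h 32 min
Sat: 5:17 AM–2:45 PM = 9 h 28 min; less 45 min break → 8 h 43 min
Sun: 5:59 AM–1:35 PM = 7 h 36 min; less 45 min break → 6 h 51 min
Total worked: 53 h 9 min = 53.15 h.
Threshold 40 h → overtime 13 h 9 min, regular 40 h 0 min.

Regular 40.00 hours, overtime 13.15 hours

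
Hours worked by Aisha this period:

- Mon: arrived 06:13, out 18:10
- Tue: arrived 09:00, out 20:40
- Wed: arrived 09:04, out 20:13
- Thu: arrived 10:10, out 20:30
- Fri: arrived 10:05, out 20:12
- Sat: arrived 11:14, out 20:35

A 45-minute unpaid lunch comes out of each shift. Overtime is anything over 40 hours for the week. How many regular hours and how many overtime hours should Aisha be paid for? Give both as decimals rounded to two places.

Regular 40.00 hours, overtime 20.07 hours

Mon: 06:13–18:10 = 11 h 57 min; less 45 min break → 11 h 12 min
Tue: 09:00–20:40 = 11 h 40 min; less 45 min break → 10 h 55 min
Wed: 09:04–20:13 = 11 h 9 min; less 45 min break → 10 h 24 min
Thu: 10:10–20:30 = 10 h 20 min; less 45 min break → 9 h 35 min
Fri: 10:05–20:12 = 10 h 7 min; less 45 min break → 9 h 22 min
Sat: 11:14–20:35 = 9 h 21 min; less 45 min break → 8 h 36 min
Total worked: 60 h 4 min = 60.07 h.
Threshold 40 h → overtime 20 h 4 min, regular 40 h 0 min.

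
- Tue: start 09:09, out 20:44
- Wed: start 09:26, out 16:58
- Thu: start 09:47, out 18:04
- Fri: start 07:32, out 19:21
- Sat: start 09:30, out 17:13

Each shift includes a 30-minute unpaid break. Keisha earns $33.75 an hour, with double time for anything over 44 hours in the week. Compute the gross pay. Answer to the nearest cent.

Tue: 09:09–20:44 = 11 h 35 min; less 30 min break → 11 h 5 min
Wed: 09:26–16:58 = 7 h 32 min; less 30 min break → 7 h 2 min
Thu: 09:47–18:04 = 8 h 17 min; less 30 min break → 7 h 47 min
Fri: 07:32–19:21 = 11 h 49 min; less 30 min break → 11 h 19 min
Sat: 09:30–17:13 = 7 h 43 min; less 30 min break → 7 h 13 min
Total worked: 44 h 26 min = 2666 min.
Regular 44 h 0 min = 2640 min at $33.75/h; overtime 0 h 26 min = 26 min at $67.50/h.
Pay = (2640 × $33.75 + 26 × $67.50) ÷ 60 = $1514.25.

$1514.25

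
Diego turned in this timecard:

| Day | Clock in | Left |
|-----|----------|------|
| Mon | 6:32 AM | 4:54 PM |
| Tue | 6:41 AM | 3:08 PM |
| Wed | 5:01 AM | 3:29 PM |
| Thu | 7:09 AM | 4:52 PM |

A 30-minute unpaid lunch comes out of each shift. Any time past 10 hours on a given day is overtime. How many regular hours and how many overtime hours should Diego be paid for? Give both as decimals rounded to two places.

Mon: 6:32 AM–4:54 PM = 10 h 22 min; less 30 min break → 9 h 52 min
Tue: 6:41 AM–3:08 PM = 8 h 27 min; less 30 min break → 7 h 57 min
Wed: 5:01 AM–3:29 PM = 10 h 28 min; less 30 min break → 9 h 58 min
Thu: 7:09 AM–4:52 PM = 9 h 43 min; less 30 min break → 9 h 13 min
Mon reg 9 h 52 min / OT 0 h 0 min; Tue reg 7 h 57 min / OT 0 h 0 min; Wed reg 9 h 58 min / OT 0 h 0 min; Thu reg 9 h 13 min / OT 0 h 0 min.
Totals: regular 37 h 0 min, overtime 0 h 0 min.

Regular 37.00 hours, overtime 0.00 hours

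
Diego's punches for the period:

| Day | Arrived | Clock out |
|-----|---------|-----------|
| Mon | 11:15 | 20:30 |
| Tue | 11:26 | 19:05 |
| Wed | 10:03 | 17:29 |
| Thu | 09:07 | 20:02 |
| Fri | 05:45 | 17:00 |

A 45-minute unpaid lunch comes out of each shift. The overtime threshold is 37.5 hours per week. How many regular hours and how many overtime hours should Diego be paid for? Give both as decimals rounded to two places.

Mon: 11:15–20:30 = 9 h 15 min; less 45 min break → 8 h 30 min
Tue: 11:26–19:05 = 7 h 39 min; less 45 min break → 6 h 54 min
Wed: 10:03–17:29 = 7 h 26 min; less 45 min break → 6 h 41 min
Thu: 09:07–20:02 = 10 h 55 min; less 45 min break → 10 h 10 min
Fri: 05:45–17:00 = 11 h 15 min; less 45 min break → 10 h 30 min
Total worked: 42 h 45 min = 42.75 h.
Threshold 37.5 h → overtime 5 h 15 min, regular 37 h 30 min.

Regular 37.50 hours, overtime 5.25 hours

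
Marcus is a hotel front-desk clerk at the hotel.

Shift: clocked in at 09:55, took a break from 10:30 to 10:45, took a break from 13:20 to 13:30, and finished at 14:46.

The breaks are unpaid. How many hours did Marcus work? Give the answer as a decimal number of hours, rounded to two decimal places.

Shift: 09:55–14:46 = 4 h 51 min; less 25 min break → 4 h 26 min

4.43 hours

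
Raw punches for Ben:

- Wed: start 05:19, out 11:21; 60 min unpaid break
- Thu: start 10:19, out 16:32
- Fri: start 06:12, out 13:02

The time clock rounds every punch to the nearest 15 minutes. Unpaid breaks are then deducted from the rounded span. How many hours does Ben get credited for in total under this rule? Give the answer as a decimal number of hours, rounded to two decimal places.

18.00 hours

Wed: in 05:19→05:15, out 11:21→11:15; 6 h 0 min − 60 min = 5 h 0 min
Thu: in 10:19→10:15, out 16:32→16:30; 6 h 15 min
Fri: in 06:12→06:15, out 13:02→13:00; 6 h 45 min
Total credited: 18 h 0 min.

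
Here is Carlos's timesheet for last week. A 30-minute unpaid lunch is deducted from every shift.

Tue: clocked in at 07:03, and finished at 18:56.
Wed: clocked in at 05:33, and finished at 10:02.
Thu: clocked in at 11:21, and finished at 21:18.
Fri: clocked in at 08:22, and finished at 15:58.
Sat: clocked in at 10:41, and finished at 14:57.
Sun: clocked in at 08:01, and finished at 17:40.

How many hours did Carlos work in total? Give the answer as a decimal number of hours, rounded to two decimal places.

44.83 hours

Tue: 07:03–18:56 = 11 h 53 min; less 30 min break → 11 h 23 min
Wed: 05:33–10:02 = 4 h 29 min; less 30 min break → 3 h 59 min
Thu: 11:21–21:18 = 9 h 57 min; less 30 min break → 9 h 27 min
Fri: 08:22–15:58 = 7 h 36 min; less 30 min break → 7 h 6 min
Sat: 10:41–14:57 = 4 h 16 min; less 30 min break → 3 h 46 min
Sun: 08:01–17:40 = 9 h 39 min; less 30 min break → 9 h 9 min
Total: 11 h 23 min + 3 h 59 min + 9 h 27 min + 7 h 6 min + 3 h 46 min + 9 h 9 min = 44 h 50 min.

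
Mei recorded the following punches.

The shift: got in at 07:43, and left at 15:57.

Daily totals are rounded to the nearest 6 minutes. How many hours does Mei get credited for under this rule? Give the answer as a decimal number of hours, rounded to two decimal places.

The shift: 07:43–15:57 = 8 h 14 min → rounds to 8 h 12 min

8.20 hours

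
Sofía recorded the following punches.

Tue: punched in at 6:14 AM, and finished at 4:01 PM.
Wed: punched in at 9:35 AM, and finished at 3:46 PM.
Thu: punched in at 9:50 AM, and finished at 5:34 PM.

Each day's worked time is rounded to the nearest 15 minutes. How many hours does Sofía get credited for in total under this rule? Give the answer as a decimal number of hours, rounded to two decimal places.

23.75 hours

Tue: 6:14 AM–4:01 PM = 9 h 47 min → rounds to 9 h 45 min
Wed: 9:35 AM–3:46 PM = 6 h 11 min → rounds to 6 h 15 min
Thu: 9:50 AM–5:34 PM = 7 h 44 min → rounds to 7 h 45 min
Total credited: 23 h 45 min.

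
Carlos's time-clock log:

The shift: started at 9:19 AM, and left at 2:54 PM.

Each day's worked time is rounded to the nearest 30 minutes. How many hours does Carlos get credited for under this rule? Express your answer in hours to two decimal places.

5.50 hours

The shift: 9:19 AM–2:54 PM = 5 h 35 min → rounds to 5 h 30 min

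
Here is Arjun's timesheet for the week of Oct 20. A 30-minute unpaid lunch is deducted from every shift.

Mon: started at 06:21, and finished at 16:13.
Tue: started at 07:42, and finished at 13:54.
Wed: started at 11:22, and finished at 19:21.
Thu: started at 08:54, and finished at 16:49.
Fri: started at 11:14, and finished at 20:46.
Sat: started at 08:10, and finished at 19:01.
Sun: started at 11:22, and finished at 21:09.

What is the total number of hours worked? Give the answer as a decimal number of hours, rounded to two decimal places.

Mon: 06:21–16:13 = 9 h 52 min; less 30 min break → 9 h 22 min
Tue: 07:42–13:54 = 6 h 12 min; less 30 min break → 5 h 42 min
Wed: 11:22–19:21 = 7 h 59 min; less 30 min break → 7 h 29 min
Thu: 08:54–16:49 = 7 h 55 min; less 30 min break → 7 h 25 min
Fri: 11:14–20:46 = 9 h 32 min; less 30 min break → 9 h 2 min
Sat: 08:10–19:01 = 10 h 51 min; less 30 min break → 10 h 21 min
Sun: 11:22–21:09 = 9 h 47 min; less 30 min break → 9 h 17 min
Total: 9 h 22 min + 5 h 42 min + 7 h 29 min + 7 h 25 min + 9 h 2 min + 10 h 21 min + 9 h 17 min = 58 h 38 min.

58.63 hours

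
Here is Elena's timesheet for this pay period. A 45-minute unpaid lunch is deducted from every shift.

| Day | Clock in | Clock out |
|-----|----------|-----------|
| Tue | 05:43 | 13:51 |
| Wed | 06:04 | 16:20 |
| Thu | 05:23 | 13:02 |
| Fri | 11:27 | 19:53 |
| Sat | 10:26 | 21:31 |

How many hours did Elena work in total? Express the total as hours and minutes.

41 h 49 min

Tue: 05:43–13:51 = 8 h 8 min; less 45 min break → 7 h 23 min
Wed: 06:04–16:20 = 10 h 16 min; less 45 min break → 9 h 31 min
Thu: 05:23–13:02 = 7 h 39 min; less 45 min break → 6 h 54 min
Fri: 11:27–19:53 = 8 h 26 min; less 45 min break → 7 h 41 min
Sat: 10:26–21:31 = 11 h 5 min; less 45 min break → 10 h 20 min
Total: 7 h 23 min + 9 h 31 min + 6 h 54 min + 7 h 41 min + 10 h 20 min = 41 h 49 min.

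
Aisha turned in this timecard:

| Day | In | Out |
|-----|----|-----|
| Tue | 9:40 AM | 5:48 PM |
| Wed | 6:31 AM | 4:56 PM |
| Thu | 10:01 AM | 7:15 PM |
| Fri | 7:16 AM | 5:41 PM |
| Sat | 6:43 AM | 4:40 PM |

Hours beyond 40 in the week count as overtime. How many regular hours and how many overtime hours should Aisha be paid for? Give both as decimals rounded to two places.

Tue: 9:40 AM–5:48 PM = 8 h 8 min
Wed: 6:31 AM–4:56 PM = 10 h 25 min
Thu: 10:01 AM–7:15 PM = 9 h 14 min
Fri: 7:16 AM–5:41 PM = 10 h 25 min
Sat: 6:43 AM–4:40 PM = 9 h 57 min
Total worked: 48 h 9 min = 48.15 h.
Threshold 40 h → overtime 8 h 9 min, regular 40 h 0 min.

Regular 40.00 hours, overtime 8.15 hours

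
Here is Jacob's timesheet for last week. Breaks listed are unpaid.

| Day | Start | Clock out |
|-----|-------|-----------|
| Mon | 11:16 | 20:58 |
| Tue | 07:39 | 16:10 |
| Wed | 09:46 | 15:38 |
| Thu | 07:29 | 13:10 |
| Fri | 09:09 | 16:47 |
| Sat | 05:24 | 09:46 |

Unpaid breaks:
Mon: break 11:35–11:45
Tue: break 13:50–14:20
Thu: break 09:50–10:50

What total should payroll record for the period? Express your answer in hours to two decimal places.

Mon: 11:16–20:58 = 9 h 42 min; less 10 min break → 9 h 32 min
Tue: 07:39–16:10 = 8 h 31 min; less 30 min break → 8 h 1 min
Wed: 09:46–15:38 = 5 h 52 min
Thu: 07:29–13:10 = 5 h 41 min; less 60 min break → 4 h 41 min
Fri: 09:09–16:47 = 7 h 38 min
Sat: 05:24–09:46 = 4 h 22 min
Total: 9 h 32 min + 8 h 1 min + 5 h 52 min + 4 h 41 min + 7 h 38 min + 4 h 22 min = 40 h 6 min.

40.10 hours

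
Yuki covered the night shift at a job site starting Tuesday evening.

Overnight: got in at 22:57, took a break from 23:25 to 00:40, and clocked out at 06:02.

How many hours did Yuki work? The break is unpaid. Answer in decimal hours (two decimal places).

Overnight: 22:57 → midnight = 1 h 3 min; midnight → 06:02 = 6 h 2 min; span 7 h 5 min; less 75 min break → 5 h 50 min

5.83 hours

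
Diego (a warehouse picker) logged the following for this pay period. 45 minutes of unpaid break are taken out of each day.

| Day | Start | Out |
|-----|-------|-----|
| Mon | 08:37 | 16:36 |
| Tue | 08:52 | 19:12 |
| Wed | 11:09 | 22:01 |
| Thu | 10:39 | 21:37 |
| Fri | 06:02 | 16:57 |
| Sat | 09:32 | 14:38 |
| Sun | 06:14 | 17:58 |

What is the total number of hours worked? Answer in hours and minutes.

62 h 39 min

Mon: 08:37–16:36 = 7 h 59 min; less 45 min break → 7 h 14 min
Tue: 08:52–19:12 = 10 h 20 min; less 45 min break → 9 h 35 min
Wed: 11:09–22:01 = 10 h 52 min; less 45 min break → 10 h 7 min
Thu: 10:39–21:37 = 10 h 58 min; less 45 min break → 10 h 13 min
Fri: 06:02–16:57 = 10 h 55 min; less 45 min break → 10 h 10 min
Sat: 09:32–14:38 = 5 h 6 min; less 45 min break → 4 h 21 min
Sun: 06:14–17:58 = 11 h 44 min; less 45 min break → 10 h 59 min
Total: 7 h 14 min + 9 h 35 min + 10 h 7 min + 10 h 13 min + 10 h 10 min + 4 h 21 min + 10 h 59 min = 62 h 39 min.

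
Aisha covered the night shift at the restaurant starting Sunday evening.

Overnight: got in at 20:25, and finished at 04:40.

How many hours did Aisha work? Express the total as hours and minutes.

Overnight: 20:25 → midnight = 3 h 35 min; midnight → 04:40 = 4 h 40 min; span 8 h 15 min

8 h 15 min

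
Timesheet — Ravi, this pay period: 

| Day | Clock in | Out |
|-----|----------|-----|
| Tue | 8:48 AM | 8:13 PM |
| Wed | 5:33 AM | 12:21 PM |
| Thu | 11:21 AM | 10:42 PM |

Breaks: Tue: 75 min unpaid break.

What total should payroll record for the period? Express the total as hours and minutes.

28 h 19 min

Tue: 8:48 AM–8:13 PM = 11 h 25 min; less 75 min break → 10 h 10 min
Wed: 5:33 AM–12:21 PM = 6 h 48 min
Thu: 11:21 AM–10:42 PM = 11 h 21 min
Total: 10 h 10 min + 6 h 48 min + 11 h 21 min = 28 h 19 min.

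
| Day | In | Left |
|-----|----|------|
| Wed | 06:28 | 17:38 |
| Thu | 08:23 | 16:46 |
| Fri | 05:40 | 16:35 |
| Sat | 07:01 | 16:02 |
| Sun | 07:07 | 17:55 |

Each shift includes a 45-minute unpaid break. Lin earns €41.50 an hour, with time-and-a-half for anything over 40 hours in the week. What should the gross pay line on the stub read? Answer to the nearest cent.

€2066.70

Wed: 06:28–17:38 = 11 h 10 min; less 45 min break → 10 h 25 min
Thu: 08:23–16:46 = 8 h 23 min; less 45 min break → 7 h 38 min
Fri: 05:40–16:35 = 10 h 55 min; less 45 min break → 10 h 10 min
Sat: 07:01–16:02 = 9 h 1 min; less 45 min break → 8 h 16 min
Sun: 07:07–17:55 = 10 h 48 min; less 45 min break → 10 h 3 min
Total worked: 46 h 32 min = 2792 min.
Regular 40 h 0 min = 2400 min at €41.50/h; overtime 6 h 32 min = 392 min at €62.25/h.
Pay = (2400 × €41.50 + 392 × €62.25) ÷ 60 = €2066.70.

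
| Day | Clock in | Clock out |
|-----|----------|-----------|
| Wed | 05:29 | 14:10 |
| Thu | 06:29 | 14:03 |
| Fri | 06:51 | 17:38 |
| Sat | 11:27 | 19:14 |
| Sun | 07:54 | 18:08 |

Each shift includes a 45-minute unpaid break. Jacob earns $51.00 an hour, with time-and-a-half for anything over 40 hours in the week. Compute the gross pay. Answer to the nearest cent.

$2139.45

Wed: 05:29–14:10 = 8 h 41 min; less 45 min break → 7 h 56 min
Thu: 06:29–14:03 = 7 h 34 min; less 45 min break → 6 h 49 min
Fri: 06:51–17:38 = 10 h 47 min; less 45 min break → 10 h 2 min
Sat: 11:27–19:14 = 7 h 47 min; less 45 min break → 7 h 2 min
Sun: 07:54–18:08 = 10 h 14 min; less 45 min break → 9 h 29 min
Total worked: 41 h 18 min = 2478 min.
Regular 40 h 0 min = 2400 min at $51.00/h; overtime 1 h 18 min = 78 min at $76.50/h.
Pay = (2400 × $51.00 + 78 × $76.50) ÷ 60 = $2139.45.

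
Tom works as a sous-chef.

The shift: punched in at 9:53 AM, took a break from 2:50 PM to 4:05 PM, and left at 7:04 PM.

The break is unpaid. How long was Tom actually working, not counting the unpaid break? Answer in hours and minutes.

7 h 56 min

The shift: 9:53 AM–7:04 PM = 9 h 11 min; less 75 min break → 7 h 56 min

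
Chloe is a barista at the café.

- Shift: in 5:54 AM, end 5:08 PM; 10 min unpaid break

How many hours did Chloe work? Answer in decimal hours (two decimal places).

11.07 hours

Shift: 5:54 AM–5:08 PM = 11 h 14 min; less 10 min break → 11 h 4 min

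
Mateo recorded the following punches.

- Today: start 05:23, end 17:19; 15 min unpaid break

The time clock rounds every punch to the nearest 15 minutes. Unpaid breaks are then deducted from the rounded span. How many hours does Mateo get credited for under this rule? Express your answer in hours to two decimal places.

Today: in 05:23→05:30, out 17:19→17:15; 11 h 45 min − 15 min = 11 h 30 min

11.50 hours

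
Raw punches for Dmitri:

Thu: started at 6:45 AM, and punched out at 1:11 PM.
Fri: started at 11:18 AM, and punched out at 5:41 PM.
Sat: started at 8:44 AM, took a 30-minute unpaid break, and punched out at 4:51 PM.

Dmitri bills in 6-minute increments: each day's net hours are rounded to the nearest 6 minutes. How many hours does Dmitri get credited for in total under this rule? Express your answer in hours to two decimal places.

Thu: 6:45 AM–1:11 PM = 6 h 26 min → rounds to 6 h 24 min
Fri: 11:18 AM–5:41 PM = 6 h 23 min → rounds to 6 h 24 min
Sat: 8:44 AM–4:51 PM = 8 h 7 min − 30 min = 7 h 37 min → rounds to 7 h 36 min
Total credited: 20 h 24 min.

20.40 hours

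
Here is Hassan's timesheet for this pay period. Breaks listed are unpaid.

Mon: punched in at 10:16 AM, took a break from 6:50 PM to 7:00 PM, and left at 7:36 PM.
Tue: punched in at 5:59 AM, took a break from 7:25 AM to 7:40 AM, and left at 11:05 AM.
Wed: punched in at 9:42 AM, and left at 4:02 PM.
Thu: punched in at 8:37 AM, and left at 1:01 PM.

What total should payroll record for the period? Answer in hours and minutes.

Mon: 10:16 AM–7:36 PM = 9 h 20 min; less 10 min break → 9 h 10 min
Tue: 5:59 AM–11:05 AM = 5 h 6 min; less 15 min break → 4 h 51 min
Wed: 9:42 AM–4:02 PM = 6 h 20 min
Thu: 8:37 AM–1:01 PM = 4 h 24 min
Total: 9 h 10 min + 4 h 51 min + 6 h 20 min + 4 h 24 min = 24 h 45 min.

24 h 45 min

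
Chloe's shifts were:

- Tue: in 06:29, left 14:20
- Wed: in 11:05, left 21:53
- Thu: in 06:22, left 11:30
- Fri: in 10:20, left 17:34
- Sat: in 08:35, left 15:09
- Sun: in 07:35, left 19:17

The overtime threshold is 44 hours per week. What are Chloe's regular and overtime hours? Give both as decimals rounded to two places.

Tue: 06:29–14:20 = 7 h 51 min
Wed: 11:05–21:53 = 10 h 48 min
Thu: 06:22–11:30 = 5 h 8 min
Fri: 10:20–17:34 = 7 h 14 min
Sat: 08:35–15:09 = 6 h 34 min
Sun: 07:35–19:17 = 11 h 42 min
Total worked: 49 h 17 min = 49.28 h.
Threshold 44 h → overtime 5 h 17 min, regular 44 h 0 min.

Regular 44.00 hours, overtime 5.28 hours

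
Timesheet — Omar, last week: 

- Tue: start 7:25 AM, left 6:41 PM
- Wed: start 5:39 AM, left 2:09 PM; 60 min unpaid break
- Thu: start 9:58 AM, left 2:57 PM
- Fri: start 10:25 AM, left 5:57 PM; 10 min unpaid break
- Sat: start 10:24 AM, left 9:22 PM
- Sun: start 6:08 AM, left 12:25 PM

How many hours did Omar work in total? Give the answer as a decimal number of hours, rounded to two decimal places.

Tue: 7:25 AM–6:41 PM = 11 h 16 min
Wed: 5:39 AM–2:09 PM = 8 h 30 min; less 60 min break → 7 h 30 min
Thu: 9:58 AM–2:57 PM = 4 h 59 min
Fri: 10:25 AM–5:57 PM = 7 h 32 min; less 10 min break → 7 h 22 min
Sat: 10:24 AM–9:22 PM = 10 h 58 min
Sun: 6:08 AM–12:25 PM = 6 h 17 min
Total: 11 h 16 min + 7 h 30 min + 4 h 59 min + 7 h 22 min + 10 h 58 min + 6 h 17 min = 48 h 22 min.

48.37 hours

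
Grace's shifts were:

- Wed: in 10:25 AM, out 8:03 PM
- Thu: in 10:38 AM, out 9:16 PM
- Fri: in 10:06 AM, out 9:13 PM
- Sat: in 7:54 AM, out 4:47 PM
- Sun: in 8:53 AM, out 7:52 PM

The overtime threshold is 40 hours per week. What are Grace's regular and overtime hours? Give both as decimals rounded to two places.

Regular 40.00 hours, overtime 11.25 hours

Wed: 10:25 AM–8:03 PM = 9 h 38 min
Thu: 10:38 AM–9:16 PM = 10 h 38 min
Fri: 10:06 AM–9:13 PM = 11 h 7 min
Sat: 7:54 AM–4:47 PM = 8 h 53 min
Sun: 8:53 AM–7:52 PM = 10 h 59 min
Total worked: 51 h 15 min = 51.25 h.
Threshold 40 h → overtime 11 h 15 min, regular 40 h 0 min.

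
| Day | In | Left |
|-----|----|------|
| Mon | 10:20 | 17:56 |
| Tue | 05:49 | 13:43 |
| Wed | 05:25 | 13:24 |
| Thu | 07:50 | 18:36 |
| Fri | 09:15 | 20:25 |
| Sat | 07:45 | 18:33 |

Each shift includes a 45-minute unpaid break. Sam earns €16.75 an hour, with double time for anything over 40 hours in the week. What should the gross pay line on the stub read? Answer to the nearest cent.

€1062.51

Mon: 10:20–17:56 = 7 h 36 min; less 45 min break → 6 h 51 min
Tue: 05:49–13:43 = 7 h 54 min; less 45 min break → 7 h 9 min
Wed: 05:25–13:24 = 7 h 59 min; less 45 min break → 7 h 14 min
Thu: 07:50–18:36 = 10 h 46 min; less 45 min break → 10 h 1 min
Fri: 09:15–20:25 = 11 h 10 min; less 45 min break → 10 h 25 min
Sat: 07:45–18:33 = 10 h 48 min; less 45 min break → 10 h 3 min
Total worked: 51 h 43 min = 3103 min.
Regular 40 h 0 min = 2400 min at €16.75/h; overtime 11 h 43 min = 703 min at €33.50/h.
Pay = (2400 × €16.75 + 703 × €33.50) ÷ 60 = €1062.51.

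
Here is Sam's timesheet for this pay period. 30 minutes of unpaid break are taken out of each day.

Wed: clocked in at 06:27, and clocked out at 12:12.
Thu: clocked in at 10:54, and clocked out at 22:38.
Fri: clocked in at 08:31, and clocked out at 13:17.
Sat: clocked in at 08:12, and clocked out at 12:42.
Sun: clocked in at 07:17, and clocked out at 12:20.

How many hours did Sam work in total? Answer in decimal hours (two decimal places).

Wed: 06:27–12:12 = 5 h 45 min; less 30 min break → 5 h 15 min
Thu: 10:54–22:38 = 11 h 44 min; less 30 min break → 11 h 14 min
Fri: 08:31–13:17 = 4 h 46 min; less 30 min break → 4 h 16 min
Sat: 08:12–12:42 = 4 h 30 min; less 30 min break → 4 h 0 min
Sun: 07:17–12:20 = 5 h 3 min; less 30 min break → 4 h 33 min
Total: 5 h 15 min + 11 h 14 min + 4 h 16 min + 4 h 0 min + 4 h 33 min = 29 h 18 min.

29.30 hours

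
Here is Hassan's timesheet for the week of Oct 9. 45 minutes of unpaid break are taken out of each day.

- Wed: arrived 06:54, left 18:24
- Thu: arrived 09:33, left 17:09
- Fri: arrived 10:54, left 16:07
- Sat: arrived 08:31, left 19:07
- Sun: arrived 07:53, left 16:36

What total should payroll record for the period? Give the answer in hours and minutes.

Wed: 06:54–18:24 = 11 h 30 min; less 45 min break → 10 h 45 min
Thu: 09:33–17:09 = 7 h 36 min; less 45 min break → 6 h 51 min
Fri: 10:54–16:07 = 5 h 13 min; less 45 min break → 4 h 28 min
Sat: 08:31–19:07 = 10 h 36 min; less 45 min break → 9 h 51 min
Sun: 07:53–16:36 = 8 h 43 min; less 45 min break → 7 h 58 min
Total: 10 h 45 min + 6 h 51 min + 4 h 28 min + 9 h 51 min + 7 h 58 min = 39 h 53 min.

39 h 53 min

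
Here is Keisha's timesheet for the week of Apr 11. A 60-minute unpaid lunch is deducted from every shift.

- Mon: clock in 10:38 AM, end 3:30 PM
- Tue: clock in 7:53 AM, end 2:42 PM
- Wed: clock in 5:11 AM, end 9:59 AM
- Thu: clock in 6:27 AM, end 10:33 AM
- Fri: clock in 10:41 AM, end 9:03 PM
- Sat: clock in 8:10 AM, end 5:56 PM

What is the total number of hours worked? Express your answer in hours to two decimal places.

34.72 hours

Mon: 10:38 AM–3:30 PM = 4 h 52 min; less 60 min break → 3 h 52 min
Tue: 7:53 AM–2:42 PM = 6 h 49 min; less 60 min break → 5 h 49 min
Wed: 5:11 AM–9:59 AM = 4 h 48 min; less 60 min break → 3 h 48 min
Thu: 6:27 AM–10:33 AM = 4 h 6 min; less 60 min break → 3 h 6 min
Fri: 10:41 AM–9:03 PM = 10 h 22 min; less 60 min break → 9 h 22 min
Sat: 8:10 AM–5:56 PM = 9 h 46 min; less 60 min break → 8 h 46 min
Total: 3 h 52 min + 5 h 49 min + 3 h 48 min + 3 h 6 min + 9 h 22 min + 8 h 46 min = 34 h 43 min.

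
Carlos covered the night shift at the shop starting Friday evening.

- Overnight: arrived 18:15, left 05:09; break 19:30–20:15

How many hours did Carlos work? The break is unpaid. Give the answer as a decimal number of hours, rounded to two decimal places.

10.15 hours

Overnight: 18:15 → midnight = 5 h 45 min; midnight → 05:09 = 5 h 9 min; span 10 h 54 min; less 45 min break → 10 h 9 min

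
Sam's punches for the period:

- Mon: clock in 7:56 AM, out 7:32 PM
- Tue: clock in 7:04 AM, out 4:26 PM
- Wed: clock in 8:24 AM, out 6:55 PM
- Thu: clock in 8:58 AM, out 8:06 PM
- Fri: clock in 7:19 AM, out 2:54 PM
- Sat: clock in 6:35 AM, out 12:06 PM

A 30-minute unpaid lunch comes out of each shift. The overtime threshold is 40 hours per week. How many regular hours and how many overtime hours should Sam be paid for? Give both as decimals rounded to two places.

Regular 40.00 hours, overtime 12.72 hours

Mon: 7:56 AM–7:32 PM = 11 h 36 min; less 30 min break → 11 h 6 min
Tue: 7:04 AM–4:26 PM = 9 h 22 min; less 30 min break → 8 h 52 min
Wed: 8:24 AM–6:55 PM = 10 h 31 min; less 30 min break → 10 h 1 min
Thu: 8:58 AM–8:06 PM = 11 h 8 min; less 30 min break → 10 h 38 min
Fri: 7:19 AM–2:54 PM = 7 h 35 min; less 30 min break → 7 h 5 min
Sat: 6:35 AM–12:06 PM = 5 h 31 min; less 30 min break → 5 h 1 min
Total worked: 52 h 43 min = 52.72 h.
Threshold 40 h → overtime 12 h 43 min, regular 40 h 0 min.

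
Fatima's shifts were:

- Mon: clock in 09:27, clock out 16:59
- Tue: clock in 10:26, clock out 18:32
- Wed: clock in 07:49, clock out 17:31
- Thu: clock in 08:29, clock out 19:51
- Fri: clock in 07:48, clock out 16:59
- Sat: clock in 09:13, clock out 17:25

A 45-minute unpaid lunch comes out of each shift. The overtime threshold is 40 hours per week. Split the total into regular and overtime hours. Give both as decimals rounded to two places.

Mon: 09:27–16:59 = 7 h 32 min; less 45 min break → 6 h 47 min
Tue: 10:26–18:32 = 8 h 6 min; less 45 min break → 7 h 21 min
Wed: 07:49–17:31 = 9 h 42 min; less 45 min break → 8 h 57 min
Thu: 08:29–19:51 = 11 h 22 min; less 45 min break → 10 h 37 min
Fri: 07:48–16:59 = 9 h 11 min; less 45 min break → 8 h 26 min
Sat: 09:13–17:25 = 8 h 12 min; less 45 min break → 7 h 27 min
Total worked: 49 h 35 min = 49.58 h.
Threshold 40 h → overtime 9 h 35 min, regular 40 h 0 min.

Regular 40.00 hours, overtime 9.58 hours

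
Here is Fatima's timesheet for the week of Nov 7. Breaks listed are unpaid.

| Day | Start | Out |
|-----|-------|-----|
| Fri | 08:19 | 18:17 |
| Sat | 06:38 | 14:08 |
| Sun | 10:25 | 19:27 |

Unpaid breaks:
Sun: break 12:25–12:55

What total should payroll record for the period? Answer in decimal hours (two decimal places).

Fri: 08:19–18:17 = 9 h 58 min
Sat: 06:38–14:08 = 7 h 30 min
Sun: 10:25–19:27 = 9 h 2 min; less 30 min break → 8 h 32 min
Total: 9 h 58 min + 7 h 30 min + 8 h 32 min = 26 h 0 min.

26.00 hours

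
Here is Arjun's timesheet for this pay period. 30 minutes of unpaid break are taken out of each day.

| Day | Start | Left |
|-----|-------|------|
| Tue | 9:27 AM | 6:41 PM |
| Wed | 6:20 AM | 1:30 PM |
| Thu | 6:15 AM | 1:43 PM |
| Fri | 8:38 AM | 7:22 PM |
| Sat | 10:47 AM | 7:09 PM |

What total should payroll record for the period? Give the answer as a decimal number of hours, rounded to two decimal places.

Tue: 9:27 AM–6:41 PM = 9 h 14 min; less 30 min break → 8 h 44 min
Wed: 6:20 AM–1:30 PM = 7 h 10 min; less 30 min break → 6 h 40 min
Thu: 6:15 AM–1:43 PM = 7 h 28 min; less 30 min break → 6 h 58 min
Fri: 8:38 AM–7:22 PM = 10 h 44 min; less 30 min break → 10 h 14 min
Sat: 10:47 AM–7:09 PM = 8 h 22 min; less 30 min break → 7 h 52 min
Total: 8 h 44 min + 6 h 40 min + 6 h 58 min + 10 h 14 min + 7 h 52 min = 40 h 28 min.

40.47 hours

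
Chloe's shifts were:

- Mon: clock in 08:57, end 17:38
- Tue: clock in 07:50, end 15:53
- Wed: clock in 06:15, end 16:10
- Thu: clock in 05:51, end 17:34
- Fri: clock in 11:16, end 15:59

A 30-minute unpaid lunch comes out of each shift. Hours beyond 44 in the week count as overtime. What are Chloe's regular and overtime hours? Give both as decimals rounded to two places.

Regular 40.58 hours, overtime 0.00 hours

Mon: 08:57–17:38 = 8 h 41 min; less 30 min break → 8 h 11 min
Tue: 07:50–15:53 = 8 h 3 min; less 30 min break → 7 h 33 min
Wed: 06:15–16:10 = 9 h 55 min; less 30 min break → 9 h 25 min
Thu: 05:51–17:34 = 11 h 43 min; less 30 min break → 11 h 13 min
Fri: 11:16–15:59 = 4 h 43 min; less 30 min break → 4 h 13 min
Total worked: 40 h 35 min = 40.58 h.
Threshold 44 h → overtime 0 h 0 min, regular 40 h 35 min.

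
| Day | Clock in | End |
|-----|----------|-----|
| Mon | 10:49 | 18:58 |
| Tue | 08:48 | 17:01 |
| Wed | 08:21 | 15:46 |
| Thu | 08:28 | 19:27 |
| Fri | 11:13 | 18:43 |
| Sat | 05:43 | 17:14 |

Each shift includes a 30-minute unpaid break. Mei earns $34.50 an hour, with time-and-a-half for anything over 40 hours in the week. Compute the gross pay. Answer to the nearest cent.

$1938.04

Mon: 10:49–18:58 = 8 h 9 min; less 30 min break → 7 h 39 min
Tue: 08:48–17:01 = 8 h 13 min; less 30 min break → 7 h 43 min
Wed: 08:21–15:46 = 7 h 25 min; less 30 min break → 6 h 55 min
Thu: 08:28–19:27 = 10 h 59 min; less 30 min break → 10 h 29 min
Fri: 11:13–18:43 = 7 h 30 min; less 30 min break → 7 h 0 min
Sat: 05:43–17:14 = 11 h 31 min; less 30 min break → 11 h 1 min
Total worked: 50 h 47 min = 3047 min.
Regular 40 h 0 min = 2400 min at $34.50/h; overtime 10 h 47 min = 647 min at $51.75/h.
Pay = (2400 × $34.50 + 647 × $51.75) ÷ 60 = $1938.04.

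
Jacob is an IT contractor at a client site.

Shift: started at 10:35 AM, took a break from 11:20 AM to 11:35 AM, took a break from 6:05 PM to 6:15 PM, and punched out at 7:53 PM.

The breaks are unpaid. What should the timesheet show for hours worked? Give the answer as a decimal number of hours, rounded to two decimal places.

8.88 hours

Shift: 10:35 AM–7:53 PM = 9 h 18 min; less 25 min break → 8 h 53 min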